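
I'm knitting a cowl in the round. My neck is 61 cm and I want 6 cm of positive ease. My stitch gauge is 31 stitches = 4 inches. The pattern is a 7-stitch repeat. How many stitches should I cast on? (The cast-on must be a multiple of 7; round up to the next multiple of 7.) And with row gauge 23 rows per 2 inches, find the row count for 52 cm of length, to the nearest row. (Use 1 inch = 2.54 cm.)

Finished = 61 + 6 = 67 cm.
67 cm × 1/2.54 = 26.38 inches.
31/4 = 7.75 sts per in; 26.38 × 7.75 = 204.43 sts.
Next multiple of 7 → 210.
52 cm = 20.47 inches; × 11.5 = 235.43 → 235 rows.

Cast on 210 stitches; work 235 rows.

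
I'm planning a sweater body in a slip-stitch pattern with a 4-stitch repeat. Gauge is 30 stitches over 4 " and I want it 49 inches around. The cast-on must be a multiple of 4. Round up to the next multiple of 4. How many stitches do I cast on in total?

Cast on 368 stitches.

30 / 4 = 7.5 sts per inch.
49 × 7.5 = 367.50 sts.
Next multiple of 4: 368.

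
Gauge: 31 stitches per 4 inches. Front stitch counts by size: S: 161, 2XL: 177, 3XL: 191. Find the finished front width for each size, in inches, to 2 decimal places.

S 20.77 inches; 2XL 22.84 inches; 3XL 24.65 inches.

31/4 = 7.75 sts per in.
S: 161 / 7.75 = 20.774 → 20.77 in.
2XL: 177 / 7.75 = 22.839 → 22.84 in.
3XL: 191 / 7.75 = 24.645 → 24.65 in.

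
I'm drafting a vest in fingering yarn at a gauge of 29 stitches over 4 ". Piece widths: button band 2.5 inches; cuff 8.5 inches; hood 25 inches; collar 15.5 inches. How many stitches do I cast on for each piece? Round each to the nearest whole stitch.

button band 18; cuff 62; hood 181; collar 112.

Rate = 29/4 = 7.25 sts per in.
button band: 2.5 × 7.25 = 18.12 → 18.
cuff: 8.5 × 7.25 = 61.62 → 62.
hood: 25 × 7.25 = 181.25 → 181.
collar: 15.5 × 7.25 = 112.38 → 112.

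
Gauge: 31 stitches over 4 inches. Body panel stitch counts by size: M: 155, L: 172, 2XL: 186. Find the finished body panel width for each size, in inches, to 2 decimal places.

31/4 = 7.75 sts per in.
M: 155 / 7.75 = 20.000 → 20.00 in.
L: 172 / 7.75 = 22.194 → 22.19 in.
2XL: 186 / 7.75 = 24.000 → 24.00 in.

M 20.00 inches; L 22.19 inches; 2XL 24.00 inches.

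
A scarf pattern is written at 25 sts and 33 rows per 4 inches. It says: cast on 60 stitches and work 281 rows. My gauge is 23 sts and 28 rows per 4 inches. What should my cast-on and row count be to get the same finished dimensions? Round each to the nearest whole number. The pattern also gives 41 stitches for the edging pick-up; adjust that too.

Cast on 55 stitches; work 238 rows; edging pick-up 38 stitches.

Stitches: 60 × 23/25 = 55.20 → 55.
Rows: 281 × 28/33 = 238.42 → 238.
edging pick-up: 41 × 23/25 = 37.72 → 38.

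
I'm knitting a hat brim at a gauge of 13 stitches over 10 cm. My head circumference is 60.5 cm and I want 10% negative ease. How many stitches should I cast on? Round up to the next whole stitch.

CO 71 sts.

Finished = 60.5 × 0.90 = 54.45 cm.
13 / 10 = 1.3 sts per cm.
54.45 × 1.3 = 70.78 sts.
→ 71 sts.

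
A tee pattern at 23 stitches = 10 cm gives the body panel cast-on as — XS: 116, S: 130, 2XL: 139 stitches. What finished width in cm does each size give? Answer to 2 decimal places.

XS 50.43 cm; S 56.52 cm; 2XL 60.43 cm.

23/10 = 2.3 sts per cm.
XS: 116 / 2.3 = 50.435 → 50.43 cm.
S: 130 / 2.3 = 56.522 → 56.52 cm.
2XL: 139 / 2.3 = 60.435 → 60.43 cm.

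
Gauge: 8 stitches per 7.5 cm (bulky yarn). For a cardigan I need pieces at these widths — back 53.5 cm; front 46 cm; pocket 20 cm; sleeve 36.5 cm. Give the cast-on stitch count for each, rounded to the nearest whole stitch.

back 57; front 49; pocket 21; sleeve 39.

Rate = 8/7.5 = 1.067 sts per cm.
back: 53.5 × 1.067 = 57.07 → 57.
front: 46 × 1.067 = 49.07 → 49.
pocket: 20 × 1.067 = 21.33 → 21.
sleeve: 36.5 × 1.067 = 38.93 → 39.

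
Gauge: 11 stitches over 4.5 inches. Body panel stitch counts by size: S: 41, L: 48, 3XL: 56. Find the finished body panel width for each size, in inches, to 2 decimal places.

11/4.5 = 2.444 sts per in.
S: 41 / 2.444 = 16.773 → 16.77 in.
L: 48 / 2.444 = 19.636 → 19.64 in.
3XL: 56 / 2.444 = 22.909 → 22.91 in.

S 16.77 inches; L 19.64 inches; 3XL 22.91 inches.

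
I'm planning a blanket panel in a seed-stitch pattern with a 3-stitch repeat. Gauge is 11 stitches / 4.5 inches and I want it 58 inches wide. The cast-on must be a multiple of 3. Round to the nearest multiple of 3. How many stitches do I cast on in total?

11 / 4.5 = 2.444 sts per inch.
58 × 2.444 = 141.78 sts.
Nearest multiple of 3: 141.

141 stitches.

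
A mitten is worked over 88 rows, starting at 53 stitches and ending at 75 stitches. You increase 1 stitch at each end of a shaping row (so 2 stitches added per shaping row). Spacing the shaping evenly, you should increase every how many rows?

Increase every 8th row.

Stitches to add: |75 − 53| = 22.
Shaping rows needed: 22 / 2 = 11.
88 rows / 11 = every 8 rows.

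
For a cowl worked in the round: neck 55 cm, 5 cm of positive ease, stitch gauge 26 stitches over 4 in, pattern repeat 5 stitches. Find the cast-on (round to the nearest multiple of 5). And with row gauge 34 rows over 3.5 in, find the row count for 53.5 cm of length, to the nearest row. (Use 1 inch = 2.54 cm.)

Cast on 155 stitches; work 205 rows.

Finished = 55 + 5 = 60 cm.
60 cm × 1/2.54 = 23.62 inches.
26/4 = 6.5 sts per in; 23.62 × 6.5 = 153.54 sts.
Nearest multiple of 5 → 155.
53.5 cm = 21.06 inches; × 9.714 = 204.61 → 205 rows.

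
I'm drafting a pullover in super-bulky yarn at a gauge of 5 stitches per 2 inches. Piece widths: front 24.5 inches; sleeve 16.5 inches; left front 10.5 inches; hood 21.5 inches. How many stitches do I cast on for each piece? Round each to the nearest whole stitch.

front 61; sleeve 41; left front 26; hood 54.

Rate = 5/2 = 2.5 sts per in.
front: 24.5 × 2.5 = 61.25 → 61.
sleeve: 16.5 × 2.5 = 41.25 → 41.
left front: 10.5 × 2.5 = 26.25 → 26.
hood: 21.5 × 2.5 = 53.75 → 54.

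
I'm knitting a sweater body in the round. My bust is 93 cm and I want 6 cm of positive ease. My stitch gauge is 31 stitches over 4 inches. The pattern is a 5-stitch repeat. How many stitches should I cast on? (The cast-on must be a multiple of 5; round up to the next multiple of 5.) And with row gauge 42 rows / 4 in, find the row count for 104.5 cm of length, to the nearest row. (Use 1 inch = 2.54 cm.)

Cast on 305 stitches; work 432 rows.

Finished = 93 + 6 = 99 cm.
99 cm × 1/2.54 = 38.98 inches.
31/4 = 7.75 sts per in; 38.98 × 7.75 = 302.07 sts.
Next multiple of 5 → 305.
104.5 cm = 41.14 inches; × 10.5 = 431.99 → 432 rows.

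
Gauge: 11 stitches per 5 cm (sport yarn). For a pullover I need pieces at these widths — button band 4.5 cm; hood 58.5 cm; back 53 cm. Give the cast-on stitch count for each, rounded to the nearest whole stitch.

button band 10; hood 129; back 117.

Rate = 11/5 = 2.2 sts per cm.
button band: 4.5 × 2.2 = 9.90 → 10.
hood: 58.5 × 2.2 = 128.70 → 129.
back: 53 × 2.2 = 116.60 → 117.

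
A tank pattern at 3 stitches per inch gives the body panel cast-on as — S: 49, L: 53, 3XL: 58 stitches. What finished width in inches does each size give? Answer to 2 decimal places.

3/1 = 3 sts per in.
S: 49 / 3 = 16.333 → 16.33 in.
L: 53 / 3 = 17.667 → 17.67 in.
3XL: 58 / 3 = 19.333 → 19.33 in.

S 16.33 inches; L 17.67 inches; 3XL 19.33 inches.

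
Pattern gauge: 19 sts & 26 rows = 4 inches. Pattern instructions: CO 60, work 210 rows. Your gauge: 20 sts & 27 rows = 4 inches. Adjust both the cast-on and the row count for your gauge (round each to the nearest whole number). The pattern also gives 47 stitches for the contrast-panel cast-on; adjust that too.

Stitches: 60 × 20/19 = 63.16 → 63.
Rows: 210 × 27/26 = 218.08 → 218.
contrast-panel cast-on: 47 × 20/19 = 49.47 → 49.

Cast on 63 stitches; work 218 rows; contrast-panel cast-on 49 stitches.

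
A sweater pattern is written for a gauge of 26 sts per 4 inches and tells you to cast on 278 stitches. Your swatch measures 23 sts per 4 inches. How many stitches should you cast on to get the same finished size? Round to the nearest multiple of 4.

Scale factor = 23 / 26 = 0.885.
278 × 23 / 26 = 245.92 sts.
→ 244 sts.

Cast on 244 stitches.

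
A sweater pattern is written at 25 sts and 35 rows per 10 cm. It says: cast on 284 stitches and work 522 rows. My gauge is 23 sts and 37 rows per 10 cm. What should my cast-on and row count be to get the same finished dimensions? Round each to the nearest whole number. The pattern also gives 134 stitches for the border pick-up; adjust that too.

Stitches: 284 × 23/25 = 261.28 → 261.
Rows: 522 × 37/35 = 551.83 → 552.
border pick-up: 134 × 23/25 = 123.28 → 123.

Cast on 261 stitches; work 552 rows; border pick-up 123 stitches.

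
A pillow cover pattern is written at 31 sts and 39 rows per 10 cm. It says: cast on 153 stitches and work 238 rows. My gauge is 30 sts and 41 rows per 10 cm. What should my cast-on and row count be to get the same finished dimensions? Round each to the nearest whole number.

Stitches: 153 × 30/31 = 148.06 → 148.
Rows: 238 × 41/39 = 250.21 → 250.

Cast on 148 stitches; work 250 rows.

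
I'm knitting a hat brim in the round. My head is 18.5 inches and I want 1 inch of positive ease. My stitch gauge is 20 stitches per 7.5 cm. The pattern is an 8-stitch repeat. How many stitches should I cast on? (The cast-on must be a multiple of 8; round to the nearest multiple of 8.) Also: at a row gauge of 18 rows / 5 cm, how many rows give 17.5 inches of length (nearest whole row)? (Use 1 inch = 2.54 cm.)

Cast on 136 stitches; work 160 rows.

Finished = 18.5 + 1 = 19.5 inches.
19.5 inches × 2.54 = 49.53 cm.
20/7.5 = 2.667 sts per cm; 49.53 × 2.667 = 132.08 sts.
Nearest multiple of 8 → 136.
17.5 inches = 44.45 cm; × 3.6 = 160.02 → 160 rows.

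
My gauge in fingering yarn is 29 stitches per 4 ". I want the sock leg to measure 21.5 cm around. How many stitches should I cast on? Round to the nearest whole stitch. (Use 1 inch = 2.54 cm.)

21.5 cm = 8.46 in.
29 stitches / 4 in = 7.25 stitches per inch.
8.46 × 7.25 = 61.37 stitches.
Round to nearest → 61.

61 stitches.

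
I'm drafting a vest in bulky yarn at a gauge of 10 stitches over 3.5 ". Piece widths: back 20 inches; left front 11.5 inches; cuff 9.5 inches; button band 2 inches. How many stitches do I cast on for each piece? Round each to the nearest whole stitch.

back 57; left front 33; cuff 27; button band 6.

Rate = 10/3.5 = 2.857 sts per in.
back: 20 × 2.857 = 57.14 → 57.
left front: 11.5 × 2.857 = 32.86 → 33.
cuff: 9.5 × 2.857 = 27.14 → 27.
button band: 2 × 2.857 = 5.71 → 6.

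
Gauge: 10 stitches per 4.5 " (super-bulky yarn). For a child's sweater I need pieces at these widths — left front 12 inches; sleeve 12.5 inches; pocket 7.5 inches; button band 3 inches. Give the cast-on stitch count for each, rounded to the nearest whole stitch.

Rate = 10/4.5 = 2.222 sts per in.
left front: 12 × 2.222 = 26.67 → 27.
sleeve: 12.5 × 2.222 = 27.78 → 28.
pocket: 7.5 × 2.222 = 16.67 → 17.
button band: 3 × 2.222 = 6.67 → 7.

left front 27; sleeve 28; pocket 17; button band 7.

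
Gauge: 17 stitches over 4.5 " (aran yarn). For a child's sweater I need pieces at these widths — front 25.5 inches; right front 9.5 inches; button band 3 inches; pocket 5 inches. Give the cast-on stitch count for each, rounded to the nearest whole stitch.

Rate = 17/4.5 = 3.778 sts per in.
front: 25.5 × 3.778 = 96.33 → 96.
right front: 9.5 × 3.778 = 35.89 → 36.
button band: 3 × 3.778 = 11.33 → 11.
pocket: 5 × 3.778 = 18.89 → 19.

front 96; right front 36; button band 11; pocket 19.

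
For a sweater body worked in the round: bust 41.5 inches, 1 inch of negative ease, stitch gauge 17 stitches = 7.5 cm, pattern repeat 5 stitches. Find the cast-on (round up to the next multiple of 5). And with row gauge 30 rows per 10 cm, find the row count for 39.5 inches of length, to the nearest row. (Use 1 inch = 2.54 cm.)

Finished = 41.5 − 1 = 40.5 inches.
40.5 inches × 2.54 = 102.87 cm.
17/7.5 = 2.267 sts per cm; 102.87 × 2.267 = 233.17 sts.
Next multiple of 5 → 235.
39.5 inches = 100.33 cm; × 3 = 300.99 → 301 rows.

Cast on 235 stitches; work 301 rows.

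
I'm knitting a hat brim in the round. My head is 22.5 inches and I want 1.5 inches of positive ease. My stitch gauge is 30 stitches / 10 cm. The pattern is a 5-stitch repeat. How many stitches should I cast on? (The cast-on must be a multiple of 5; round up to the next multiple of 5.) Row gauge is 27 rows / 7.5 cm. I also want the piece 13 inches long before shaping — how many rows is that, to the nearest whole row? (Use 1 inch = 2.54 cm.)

Cast on 185 stitches; work 119 rows.

Finished = 22.5 + 1.5 = 24 inches.
24 inches × 2.54 = 60.96 cm.
30/10 = 3 sts per cm; 60.96 × 3 = 182.88 sts.
Next multiple of 5 → 185.
13 inches = 33.02 cm; × 3.6 = 118.87 → 119 rows.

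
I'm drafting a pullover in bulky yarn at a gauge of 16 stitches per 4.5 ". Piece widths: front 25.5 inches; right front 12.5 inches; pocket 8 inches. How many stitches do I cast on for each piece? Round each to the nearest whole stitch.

Rate = 16/4.5 = 3.556 sts per in.
front: 25.5 × 3.556 = 90.67 → 91.
right front: 12.5 × 3.556 = 44.44 → 44.
pocket: 8 × 3.556 = 28.44 → 28.

front 91; right front 44; pocket 28.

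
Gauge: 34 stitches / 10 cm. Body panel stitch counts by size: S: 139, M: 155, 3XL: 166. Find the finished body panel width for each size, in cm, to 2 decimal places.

34/10 = 3.4 sts per cm.
S: 139 / 3.4 = 40.882 → 40.88 cm.
M: 155 / 3.4 = 45.588 → 45.59 cm.
3XL: 166 / 3.4 = 48.824 → 48.82 cm.

S 40.88 cm; M 45.59 cm; 3XL 48.82 cm.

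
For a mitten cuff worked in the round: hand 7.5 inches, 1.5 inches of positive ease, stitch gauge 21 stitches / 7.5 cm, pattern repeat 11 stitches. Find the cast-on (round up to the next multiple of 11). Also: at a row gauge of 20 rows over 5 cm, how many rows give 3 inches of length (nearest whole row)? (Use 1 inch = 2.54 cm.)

Finished = 7.5 + 1.5 = 9 inches.
9 inches × 2.54 = 22.86 cm.
21/7.5 = 2.8 sts per cm; 22.86 × 2.8 = 64.01 sts.
Next multiple of 11 → 66.
3 inches = 7.62 cm; × 4 = 30.48 → 30 rows.

Cast on 66 stitches; work 30 rows.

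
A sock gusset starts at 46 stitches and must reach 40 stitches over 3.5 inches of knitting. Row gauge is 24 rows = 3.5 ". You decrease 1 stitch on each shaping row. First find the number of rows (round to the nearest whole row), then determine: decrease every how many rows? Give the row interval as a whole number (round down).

Rows = 3.5 × 6.857 = 24.0 → 24 rows.
Stitches to remove: 6 → 6 shaping rows (at 1 st each).
24 / 6 = 4.00 → every 4 rows.

Decrease every 4th row.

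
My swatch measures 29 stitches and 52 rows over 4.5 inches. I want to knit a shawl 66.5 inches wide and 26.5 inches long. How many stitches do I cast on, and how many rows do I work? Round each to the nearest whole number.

Cast on 429 stitches and work 306 rows.

Stitch gauge = 29/4.5 = 6.444 sts/in; 66.5 × 6.444 = 428.56 → 429 sts.
Row gauge = 52/4.5 = 11.556 rows/in; 26.5 × 11.556 = 306.22 → 306 rows.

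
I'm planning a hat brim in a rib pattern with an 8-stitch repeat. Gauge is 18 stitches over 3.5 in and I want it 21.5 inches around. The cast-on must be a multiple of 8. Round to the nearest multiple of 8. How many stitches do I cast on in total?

Cast on 112 stitches.

18 / 3.5 = 5.143 sts per inch.
21.5 × 5.143 = 110.57 sts.
Nearest multiple of 8: 112.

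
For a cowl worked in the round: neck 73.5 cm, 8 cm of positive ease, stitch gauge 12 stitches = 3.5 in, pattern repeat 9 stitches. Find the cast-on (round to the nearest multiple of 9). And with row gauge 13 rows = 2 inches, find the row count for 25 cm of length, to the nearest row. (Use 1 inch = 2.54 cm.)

Cast on 108 stitches; work 64 rows.

Finished = 73.5 + 8 = 81.5 cm.
81.5 cm × 1/2.54 = 32.09 inches.
12/3.5 = 3.429 sts per in; 32.09 × 3.429 = 110.01 sts.
Nearest multiple of 9 → 108.
25 cm = 9.84 inches; × 6.5 = 63.98 → 64 rows.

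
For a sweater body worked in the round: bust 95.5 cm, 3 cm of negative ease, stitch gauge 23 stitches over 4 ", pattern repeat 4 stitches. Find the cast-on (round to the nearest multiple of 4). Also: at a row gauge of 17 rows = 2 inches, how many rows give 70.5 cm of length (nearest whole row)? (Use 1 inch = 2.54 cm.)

Cast on 208 stitches; work 236 rows.

Finished = 95.5 − 3 = 92.5 cm.
92.5 cm × 1/2.54 = 36.42 inches.
23/4 = 5.75 sts per in; 36.42 × 5.75 = 209.40 sts.
Nearest multiple of 4 → 208.
70.5 cm = 27.76 inches; × 8.5 = 235.93 → 236 rows.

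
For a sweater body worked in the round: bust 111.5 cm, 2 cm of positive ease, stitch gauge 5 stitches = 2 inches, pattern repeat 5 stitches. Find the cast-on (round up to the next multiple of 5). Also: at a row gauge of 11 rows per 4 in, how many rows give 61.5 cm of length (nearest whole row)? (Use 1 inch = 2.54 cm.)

Cast on 115 stitches; work 67 rows.

Finished = 111.5 + 2 = 113.5 cm.
113.5 cm × 1/2.54 = 44.69 inches.
5/2 = 2.5 sts per in; 44.69 × 2.5 = 111.71 sts.
Next multiple of 5 → 115.
61.5 cm = 24.21 inches; × 2.75 = 66.58 → 67 rows.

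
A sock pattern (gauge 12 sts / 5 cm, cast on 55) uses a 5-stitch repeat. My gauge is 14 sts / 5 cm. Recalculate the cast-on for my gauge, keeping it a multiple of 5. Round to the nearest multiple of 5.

55 × 14 / 12 = 64.17.
Nearest multiple of 5: 65.

CO 65 sts.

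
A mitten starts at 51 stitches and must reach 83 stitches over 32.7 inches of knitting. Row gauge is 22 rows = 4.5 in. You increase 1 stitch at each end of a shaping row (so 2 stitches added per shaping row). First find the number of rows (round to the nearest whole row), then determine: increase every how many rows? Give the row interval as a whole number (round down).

Rows = 32.7 × 4.889 = 159.9 → 160 rows.
Stitches to add: 32 → 16 shaping rows (at 2 st each).
160 / 16 = 10.00 → every 10 rows.

Increase every 10th row.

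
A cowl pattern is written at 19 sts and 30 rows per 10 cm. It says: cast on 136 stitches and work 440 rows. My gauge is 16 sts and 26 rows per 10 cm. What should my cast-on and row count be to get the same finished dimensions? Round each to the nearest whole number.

Cast on 115 stitches; work 381 rows.

Stitches: 136 × 16/19 = 114.53 → 115.
Rows: 440 × 26/30 = 381.33 → 381.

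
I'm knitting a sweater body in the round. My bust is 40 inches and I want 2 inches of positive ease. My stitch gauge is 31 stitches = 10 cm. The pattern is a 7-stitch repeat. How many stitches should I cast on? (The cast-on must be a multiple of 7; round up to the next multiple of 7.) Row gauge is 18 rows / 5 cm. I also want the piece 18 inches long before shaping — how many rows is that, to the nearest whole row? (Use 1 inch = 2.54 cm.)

Finished = 40 + 2 = 42 inches.
42 inches × 2.54 = 106.68 cm.
31/10 = 3.1 sts per cm; 106.68 × 3.1 = 330.71 sts.
Next multiple of 7 → 336.
18 inches = 45.72 cm; × 3.6 = 164.59 → 165 rows.

Cast on 336 stitches; work 165 rows.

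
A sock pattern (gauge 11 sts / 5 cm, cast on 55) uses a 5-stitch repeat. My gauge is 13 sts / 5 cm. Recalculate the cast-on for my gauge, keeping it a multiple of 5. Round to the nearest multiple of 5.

55 × 13 / 11 = 65.00.
Nearest multiple of 5: 65.

65 stitches.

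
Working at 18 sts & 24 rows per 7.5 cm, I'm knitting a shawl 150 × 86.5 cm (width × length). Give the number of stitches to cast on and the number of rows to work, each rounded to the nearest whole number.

Cast on 360 stitches and work 277 rows.

Stitch gauge = 18/7.5 = 2.4 sts/cm; 150 × 2.4 = 360.00 → 360 sts.
Row gauge = 24/7.5 = 3.2 rows/cm; 86.5 × 3.2 = 276.80 → 277 rows.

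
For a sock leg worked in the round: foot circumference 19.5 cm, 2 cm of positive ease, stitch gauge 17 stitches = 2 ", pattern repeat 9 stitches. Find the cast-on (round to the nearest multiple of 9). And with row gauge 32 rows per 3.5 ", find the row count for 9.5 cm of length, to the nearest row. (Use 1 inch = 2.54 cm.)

Cast on 72 stitches; work 34 rows.

Finished = 19.5 + 2 = 21.5 cm.
21.5 cm × 1/2.54 = 8.46 inches.
17/2 = 8.5 sts per in; 8.46 × 8.5 = 71.95 sts.
Nearest multiple of 9 → 72.
9.5 cm = 3.74 inches; × 9.143 = 34.20 → 34 rows.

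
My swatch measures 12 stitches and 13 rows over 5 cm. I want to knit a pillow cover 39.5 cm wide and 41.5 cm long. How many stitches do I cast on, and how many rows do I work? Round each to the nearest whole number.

Stitch gauge = 12/5 = 2.4 sts/cm; 39.5 × 2.4 = 94.80 → 95 sts.
Row gauge = 13/5 = 2.6 rows/cm; 41.5 × 2.6 = 107.90 → 108 rows.

Cast on 95 stitches and work 108 rows.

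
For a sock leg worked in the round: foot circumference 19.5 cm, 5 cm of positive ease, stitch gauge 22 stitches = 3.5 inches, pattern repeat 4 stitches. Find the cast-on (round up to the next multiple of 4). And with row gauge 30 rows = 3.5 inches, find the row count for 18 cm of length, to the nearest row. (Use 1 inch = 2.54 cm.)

Finished = 19.5 + 5 = 24.5 cm.
24.5 cm × 1/2.54 = 9.65 inches.
22/3.5 = 6.286 sts per in; 9.65 × 6.286 = 60.63 sts.
Next multiple of 4 → 64.
18 cm = 7.09 inches; × 8.571 = 60.74 → 61 rows.

Cast on 64 stitches; work 61 rows.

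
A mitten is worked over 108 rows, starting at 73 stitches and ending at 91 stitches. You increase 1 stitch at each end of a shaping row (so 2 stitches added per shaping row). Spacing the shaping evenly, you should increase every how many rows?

Increase every 12th row.

Stitches to add: |91 − 73| = 18.
Shaping rows needed: 18 / 2 = 9.
108 rows / 9 = every 12 rows.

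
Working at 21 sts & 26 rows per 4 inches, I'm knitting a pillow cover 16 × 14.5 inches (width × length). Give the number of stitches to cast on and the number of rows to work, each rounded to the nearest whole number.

Cast on 84 stitches and work 94 rows.

Stitch gauge = 21/4 = 5.25 sts/in; 16 × 5.25 = 84.00 → 84 sts.
Row gauge = 26/4 = 6.5 rows/in; 14.5 × 6.5 = 94.25 → 94 rows.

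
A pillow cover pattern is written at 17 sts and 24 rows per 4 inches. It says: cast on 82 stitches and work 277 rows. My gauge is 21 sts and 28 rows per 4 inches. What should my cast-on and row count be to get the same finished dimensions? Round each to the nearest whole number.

Cast on 101 stitches; work 323 rows.

Stitches: 82 × 21/17 = 101.29 → 101.
Rows: 277 × 28/24 = 323.17 → 323.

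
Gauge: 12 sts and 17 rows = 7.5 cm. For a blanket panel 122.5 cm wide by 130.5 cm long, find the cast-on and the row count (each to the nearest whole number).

Cast on 196 stitches and work 296 rows.

Stitch gauge = 12/7.5 = 1.6 sts/cm; 122.5 × 1.6 = 196.00 → 196 sts.
Row gauge = 17/7.5 = 2.267 rows/cm; 130.5 × 2.267 = 295.80 → 296 rows.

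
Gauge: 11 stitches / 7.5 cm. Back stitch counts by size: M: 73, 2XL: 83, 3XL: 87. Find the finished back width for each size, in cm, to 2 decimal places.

M 49.77 cm; 2XL 56.59 cm; 3XL 59.32 cm.

11/7.5 = 1.467 sts per cm.
M: 73 / 1.467 = 49.773 → 49.77 cm.
2XL: 83 / 1.467 = 56.591 → 56.59 cm.
3XL: 87 / 1.467 = 59.318 → 59.32 cm.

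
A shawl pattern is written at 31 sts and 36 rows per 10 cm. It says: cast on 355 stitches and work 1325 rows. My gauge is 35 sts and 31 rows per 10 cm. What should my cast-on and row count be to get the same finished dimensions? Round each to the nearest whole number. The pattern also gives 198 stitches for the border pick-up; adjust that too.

Stitches: 355 × 35/31 = 400.81 → 401.
Rows: 1325 × 31/36 = 1140.97 → 1141.
border pick-up: 198 × 35/31 = 223.55 → 224.

Cast on 401 stitches; work 1141 rows; border pick-up 224 stitches.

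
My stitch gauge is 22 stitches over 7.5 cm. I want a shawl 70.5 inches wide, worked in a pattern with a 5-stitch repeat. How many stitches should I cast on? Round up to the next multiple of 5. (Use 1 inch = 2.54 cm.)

70.5 in = 70.5 × 2.54 = 179.07 cm.
22 / 7.5 = 2.933 sts/cm.
179.07 × 2.933 = 525.27 sts.
→ 530.

530 stitches.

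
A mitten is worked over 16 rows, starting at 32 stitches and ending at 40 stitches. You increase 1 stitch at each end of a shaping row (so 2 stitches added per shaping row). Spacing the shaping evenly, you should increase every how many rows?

Increase every 4th row.

Stitches to add: |40 − 32| = 8.
Shaping rows needed: 8 / 2 = 4.
16 rows / 4 = every 4 rows.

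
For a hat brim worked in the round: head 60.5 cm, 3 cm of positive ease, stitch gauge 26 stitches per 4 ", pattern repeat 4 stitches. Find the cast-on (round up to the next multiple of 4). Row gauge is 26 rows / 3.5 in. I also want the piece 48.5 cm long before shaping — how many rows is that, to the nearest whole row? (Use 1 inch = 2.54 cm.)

Finished = 60.5 + 3 = 63.5 cm.
63.5 cm × 1/2.54 = 25.00 inches.
26/4 = 6.5 sts per in; 25.00 × 6.5 = 162.50 sts.
Next multiple of 4 → 164.
48.5 cm = 19.09 inches; × 7.429 = 141.84 → 142 rows.

Cast on 164 stitches; work 142 rows.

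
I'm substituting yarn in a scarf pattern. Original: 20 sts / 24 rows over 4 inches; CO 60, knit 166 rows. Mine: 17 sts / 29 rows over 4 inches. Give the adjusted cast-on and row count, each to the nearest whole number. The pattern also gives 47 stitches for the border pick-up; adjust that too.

Stitches: 60 × 17/20 = 51.00 → 51.
Rows: 166 × 29/24 = 200.58 → 201.
border pick-up: 47 × 17/20 = 39.95 → 40.

Cast on 51 stitches; work 201 rows; border pick-up 40 stitches.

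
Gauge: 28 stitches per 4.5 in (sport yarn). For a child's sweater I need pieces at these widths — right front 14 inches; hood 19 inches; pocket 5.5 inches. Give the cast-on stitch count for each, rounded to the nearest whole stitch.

right front 87; hood 118; pocket 34.

Rate = 28/4.5 = 6.222 sts per in.
right front: 14 × 6.222 = 87.11 → 87.
hood: 19 × 6.222 = 118.22 → 118.
pocket: 5.5 × 6.222 = 34.22 → 34.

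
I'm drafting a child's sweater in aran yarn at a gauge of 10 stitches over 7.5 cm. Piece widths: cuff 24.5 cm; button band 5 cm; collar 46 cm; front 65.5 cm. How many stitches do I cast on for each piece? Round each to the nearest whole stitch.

Rate = 10/7.5 = 1.333 sts per cm.
cuff: 24.5 × 1.333 = 32.67 → 33.
button band: 5 × 1.333 = 6.67 → 7.
collar: 46 × 1.333 = 61.33 → 61.
front: 65.5 × 1.333 = 87.33 → 87.

cuff 33; button band 7; collar 61; front 87.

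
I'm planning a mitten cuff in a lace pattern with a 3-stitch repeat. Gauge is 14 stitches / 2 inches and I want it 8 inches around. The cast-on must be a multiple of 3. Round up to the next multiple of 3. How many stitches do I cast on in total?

14 / 2 = 7 sts per inch.
8 × 7 = 56.00 sts.
Next multiple of 3: 57.

CO 57 sts.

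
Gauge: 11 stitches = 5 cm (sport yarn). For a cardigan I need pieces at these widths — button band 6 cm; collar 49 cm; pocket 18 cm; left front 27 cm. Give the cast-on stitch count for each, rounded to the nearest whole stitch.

Rate = 11/5 = 2.2 sts per cm.
button band: 6 × 2.2 = 13.20 → 13.
collar: 49 × 2.2 = 107.80 → 108.
pocket: 18 × 2.2 = 39.60 → 40.
left front: 27 × 2.2 = 59.40 → 59.

button band 13; collar 108; pocket 40; left front 59.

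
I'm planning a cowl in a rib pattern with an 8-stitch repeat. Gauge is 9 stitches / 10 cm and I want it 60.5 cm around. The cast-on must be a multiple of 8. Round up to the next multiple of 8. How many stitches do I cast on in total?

Cast on 56 stitches.

9 / 10 = 0.9 sts per cm.
60.5 × 0.9 = 54.45 sts.
Next multiple of 8: 56.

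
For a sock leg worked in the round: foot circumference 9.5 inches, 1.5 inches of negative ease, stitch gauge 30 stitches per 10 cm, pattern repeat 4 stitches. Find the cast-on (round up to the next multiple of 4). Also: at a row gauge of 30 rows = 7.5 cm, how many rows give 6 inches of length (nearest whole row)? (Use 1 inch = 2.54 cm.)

Finished = 9.5 − 1.5 = 8 inches.
8 inches × 2.54 = 20.32 cm.
30/10 = 3 sts per cm; 20.32 × 3 = 60.96 sts.
Next multiple of 4 → 64.
6 inches = 15.24 cm; × 4 = 60.96 → 61 rows.

Cast on 64 stitches; work 61 rows.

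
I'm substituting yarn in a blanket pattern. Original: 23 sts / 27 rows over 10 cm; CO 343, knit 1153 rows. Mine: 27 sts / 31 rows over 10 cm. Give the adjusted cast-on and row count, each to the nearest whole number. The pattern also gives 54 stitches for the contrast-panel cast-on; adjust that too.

Cast on 403 stitches; work 1324 rows; contrast-panel cast-on 63 stitches.

Stitches: 343 × 27/23 = 402.65 → 403.
Rows: 1153 × 31/27 = 1323.81 → 1324.
contrast-panel cast-on: 54 × 27/23 = 63.39 → 63.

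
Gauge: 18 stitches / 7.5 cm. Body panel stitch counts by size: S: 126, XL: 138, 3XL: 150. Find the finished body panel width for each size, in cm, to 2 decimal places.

18/7.5 = 2.4 sts per cm.
S: 126 / 2.4 = 52.500 → 52.50 cm.
XL: 138 / 2.4 = 57.500 → 57.50 cm.
3XL: 150 / 2.4 = 62.500 → 62.50 cm.

S 52.50 cm; XL 57.50 cm; 3XL 62.50 cm.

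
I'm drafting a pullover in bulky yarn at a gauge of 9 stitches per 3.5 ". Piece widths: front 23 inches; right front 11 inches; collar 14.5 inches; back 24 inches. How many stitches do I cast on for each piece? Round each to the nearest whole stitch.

Rate = 9/3.5 = 2.571 sts per in.
front: 23 × 2.571 = 59.14 → 59.
right front: 11 × 2.571 = 28.29 → 28.
collar: 14.5 × 2.571 = 37.29 → 37.
back: 24 × 2.571 = 61.71 → 62.

front 59; right front 28; collar 37; back 62.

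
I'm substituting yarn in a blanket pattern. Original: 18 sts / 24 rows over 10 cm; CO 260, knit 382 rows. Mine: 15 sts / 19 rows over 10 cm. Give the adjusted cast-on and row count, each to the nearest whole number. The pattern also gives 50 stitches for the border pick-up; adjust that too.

Cast on 217 stitches; work 302 rows; border pick-up 42 stitches.

Stitches: 260 × 15/18 = 216.67 → 217.
Rows: 382 × 19/24 = 302.42 → 302.
border pick-up: 50 × 15/18 = 41.67 → 42.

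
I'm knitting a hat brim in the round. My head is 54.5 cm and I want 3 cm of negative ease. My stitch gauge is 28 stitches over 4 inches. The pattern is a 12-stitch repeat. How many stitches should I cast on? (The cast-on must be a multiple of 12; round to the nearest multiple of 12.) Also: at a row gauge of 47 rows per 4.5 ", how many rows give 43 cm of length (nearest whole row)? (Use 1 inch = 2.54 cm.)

Finished = 54.5 − 3 = 51.5 cm.
51.5 cm × 1/2.54 = 20.28 inches.
28/4 = 7 sts per in; 20.28 × 7 = 141.93 sts.
Nearest multiple of 12 → 144.
43 cm = 16.93 inches; × 10.444 = 176.82 → 177 rows.

Cast on 144 stitches; work 177 rows.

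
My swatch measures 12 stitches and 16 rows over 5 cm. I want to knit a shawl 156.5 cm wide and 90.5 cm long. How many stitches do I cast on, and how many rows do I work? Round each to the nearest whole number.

Cast on 376 stitches and work 290 rows.

Stitch gauge = 12/5 = 2.4 sts/cm; 156.5 × 2.4 = 375.60 → 376 sts.
Row gauge = 16/5 = 3.2 rows/cm; 90.5 × 3.2 = 289.60 → 290 rows.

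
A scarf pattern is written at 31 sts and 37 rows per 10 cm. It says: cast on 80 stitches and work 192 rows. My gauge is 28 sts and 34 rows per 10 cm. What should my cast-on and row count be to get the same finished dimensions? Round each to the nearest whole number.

Stitches: 80 × 28/31 = 72.26 → 72.
Rows: 192 × 34/37 = 176.43 → 176.

Cast on 72 stitches; work 176 rows.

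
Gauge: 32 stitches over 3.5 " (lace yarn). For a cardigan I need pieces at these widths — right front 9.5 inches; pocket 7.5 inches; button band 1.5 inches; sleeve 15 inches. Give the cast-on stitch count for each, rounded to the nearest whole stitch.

Rate = 32/3.5 = 9.143 sts per in.
right front: 9.5 × 9.143 = 86.86 → 87.
pocket: 7.5 × 9.143 = 68.57 → 69.
button band: 1.5 × 9.143 = 13.71 → 14.
sleeve: 15 × 9.143 = 137.14 → 137.

right front 87; pocket 69; button band 14; sleeve 137.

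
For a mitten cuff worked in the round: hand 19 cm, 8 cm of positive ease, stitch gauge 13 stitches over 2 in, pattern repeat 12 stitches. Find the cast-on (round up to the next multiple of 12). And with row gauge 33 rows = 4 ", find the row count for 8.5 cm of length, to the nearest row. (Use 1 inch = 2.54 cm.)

Cast on 72 stitches; work 28 rows.

Finished = 19 + 8 = 27 cm.
27 cm × 1/2.54 = 10.63 inches.
13/2 = 6.5 sts per in; 10.63 × 6.5 = 69.09 sts.
Next multiple of 12 → 72.
8.5 cm = 3.35 inches; × 8.25 = 27.61 → 28 rows.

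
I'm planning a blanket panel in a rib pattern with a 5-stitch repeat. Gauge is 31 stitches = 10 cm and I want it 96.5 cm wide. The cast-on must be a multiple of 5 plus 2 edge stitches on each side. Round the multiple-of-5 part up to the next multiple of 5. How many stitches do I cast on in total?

31 / 10 = 3.1 sts per cm.
96.5 × 3.1 = 299.15 sts.
Less 4 edge sts → 295.15 for the repeat.
Next multiple of 5: 300.
Add back 4 edge sts → 304.

304 stitches.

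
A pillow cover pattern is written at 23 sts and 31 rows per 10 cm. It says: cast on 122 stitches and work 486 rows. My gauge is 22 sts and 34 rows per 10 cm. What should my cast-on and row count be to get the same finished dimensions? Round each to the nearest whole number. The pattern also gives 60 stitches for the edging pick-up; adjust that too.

Stitches: 122 × 22/23 = 116.70 → 117.
Rows: 486 × 34/31 = 533.03 → 533.
edging pick-up: 60 × 22/23 = 57.39 → 57.

Cast on 117 stitches; work 533 rows; edging pick-up 57 stitches.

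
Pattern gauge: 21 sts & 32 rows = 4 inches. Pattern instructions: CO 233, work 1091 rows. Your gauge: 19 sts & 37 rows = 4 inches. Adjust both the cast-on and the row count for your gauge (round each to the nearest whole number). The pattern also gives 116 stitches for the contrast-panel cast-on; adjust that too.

Cast on 211 stitches; work 1261 rows; contrast-panel cast-on 105 stitches.

Stitches: 233 × 19/21 = 210.81 → 211.
Rows: 1091 × 37/32 = 1261.47 → 1261.
contrast-panel cast-on: 116 × 19/21 = 104.95 → 105.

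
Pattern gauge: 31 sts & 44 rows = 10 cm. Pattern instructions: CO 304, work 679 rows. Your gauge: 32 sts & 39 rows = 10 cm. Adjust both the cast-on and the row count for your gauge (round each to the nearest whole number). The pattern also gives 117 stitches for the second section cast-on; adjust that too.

Cast on 314 stitches; work 602 rows; second section cast-on 121 stitches.

Stitches: 304 × 32/31 = 313.81 → 314.
Rows: 679 × 39/44 = 601.84 → 602.
second section cast-on: 117 × 32/31 = 120.77 → 121.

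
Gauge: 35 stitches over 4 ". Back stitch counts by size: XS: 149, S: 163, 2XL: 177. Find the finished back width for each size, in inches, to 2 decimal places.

35/4 = 8.75 sts per in.
XS: 149 / 8.75 = 17.029 → 17.03 in.
S: 163 / 8.75 = 18.629 → 18.63 in.
2XL: 177 / 8.75 = 20.229 → 20.23 in.

XS 17.03 inches; S 18.63 inches; 2XL 20.23 inches.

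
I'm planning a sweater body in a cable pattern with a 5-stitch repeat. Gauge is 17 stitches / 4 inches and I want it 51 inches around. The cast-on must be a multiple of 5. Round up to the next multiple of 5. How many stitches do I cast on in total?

17 / 4 = 4.25 sts per inch.
51 × 4.25 = 216.75 sts.
Next multiple of 5: 220.

Cast on 220 stitches.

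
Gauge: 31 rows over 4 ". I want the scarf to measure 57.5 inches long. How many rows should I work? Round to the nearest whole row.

31 rows / 4 in = 7.75 rows per inch.
57.5 × 7.75 = 445.62 rows.
Round to nearest → 446.

Knit 446 rows.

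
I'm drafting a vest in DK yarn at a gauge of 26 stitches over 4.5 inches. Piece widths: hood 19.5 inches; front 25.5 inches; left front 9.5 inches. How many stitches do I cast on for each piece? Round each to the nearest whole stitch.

hood 113; front 147; left front 55.

Rate = 26/4.5 = 5.778 sts per in.
hood: 19.5 × 5.778 = 112.67 → 113.
front: 25.5 × 5.778 = 147.33 → 147.
left front: 9.5 × 5.778 = 54.89 → 55.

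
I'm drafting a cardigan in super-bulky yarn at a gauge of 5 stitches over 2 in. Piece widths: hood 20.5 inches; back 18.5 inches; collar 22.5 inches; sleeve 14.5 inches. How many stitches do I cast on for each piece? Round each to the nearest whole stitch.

hood 51; back 46; collar 56; sleeve 36.

Rate = 5/2 = 2.5 sts per in.
hood: 20.5 × 2.5 = 51.25 → 51.
back: 18.5 × 2.5 = 46.25 → 46.
collar: 22.5 × 2.5 = 56.25 → 56.
sleeve: 14.5 × 2.5 = 36.25 → 36.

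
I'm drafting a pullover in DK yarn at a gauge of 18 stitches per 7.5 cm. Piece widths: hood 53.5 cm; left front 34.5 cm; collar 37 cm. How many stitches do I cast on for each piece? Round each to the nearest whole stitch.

hood 128; left front 83; collar 89.

Rate = 18/7.5 = 2.4 sts per cm.
hood: 53.5 × 2.4 = 128.40 → 128.
left front: 34.5 × 2.4 = 82.80 → 83.
collar: 37 × 2.4 = 88.80 → 89.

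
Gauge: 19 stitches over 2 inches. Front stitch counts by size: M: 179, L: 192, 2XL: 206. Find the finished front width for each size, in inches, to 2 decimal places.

M 18.84 inches; L 20.21 inches; 2XL 21.68 inches.

19/2 = 9.5 sts per in.
M: 179 / 9.5 = 18.842 → 18.84 in.
L: 192 / 9.5 = 20.211 → 20.21 in.
2XL: 206 / 9.5 = 21.684 → 21.68 in.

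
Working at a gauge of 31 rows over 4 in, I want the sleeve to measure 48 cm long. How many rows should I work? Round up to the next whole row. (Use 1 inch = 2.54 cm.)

48 cm = 18.90 in.
31 rows / 4 in = 7.75 rows per inch.
18.90 × 7.75 = 146.46 rows.
Round up → 147.

Work 147 rows.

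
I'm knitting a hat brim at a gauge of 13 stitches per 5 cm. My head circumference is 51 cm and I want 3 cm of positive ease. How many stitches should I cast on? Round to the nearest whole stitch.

140 stitches.

Finished = 51 + 3 = 54 cm.
13 / 5 = 2.6 sts per cm.
54.00 × 2.6 = 140.40 sts.
→ 140 sts.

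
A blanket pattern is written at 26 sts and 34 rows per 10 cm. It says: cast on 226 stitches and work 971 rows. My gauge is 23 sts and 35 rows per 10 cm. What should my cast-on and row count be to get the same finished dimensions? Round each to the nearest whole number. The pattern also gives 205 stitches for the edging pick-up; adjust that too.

Cast on 200 stitches; work 1000 rows; edging pick-up 181 stitches.

Stitches: 226 × 23/26 = 199.92 → 200.
Rows: 971 × 35/34 = 999.56 → 1000.
edging pick-up: 205 × 23/26 = 181.35 → 181.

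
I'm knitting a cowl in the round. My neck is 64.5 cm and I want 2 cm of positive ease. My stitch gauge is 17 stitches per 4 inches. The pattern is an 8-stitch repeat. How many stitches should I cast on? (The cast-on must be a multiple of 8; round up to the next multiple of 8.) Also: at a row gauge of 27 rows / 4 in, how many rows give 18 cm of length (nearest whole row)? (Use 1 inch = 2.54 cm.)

Cast on 112 stitches; work 48 rows.

Finished = 64.5 + 2 = 66.5 cm.
66.5 cm × 1/2.54 = 26.18 inches.
17/4 = 4.25 sts per in; 26.18 × 4.25 = 111.27 sts.
Next multiple of 8 → 112.
18 cm = 7.09 inches; × 6.75 = 47.83 → 48 rows.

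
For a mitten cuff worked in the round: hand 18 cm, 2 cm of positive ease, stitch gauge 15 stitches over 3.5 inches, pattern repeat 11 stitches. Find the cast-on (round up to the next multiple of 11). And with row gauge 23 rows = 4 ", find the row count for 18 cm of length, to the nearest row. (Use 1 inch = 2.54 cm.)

Finished = 18 + 2 = 20 cm.
20 cm × 1/2.54 = 7.87 inches.
15/3.5 = 4.286 sts per in; 7.87 × 4.286 = 33.75 sts.
Next multiple of 11 → 44.
18 cm = 7.09 inches; × 5.75 = 40.75 → 41 rows.

Cast on 44 stitches; work 41 rows.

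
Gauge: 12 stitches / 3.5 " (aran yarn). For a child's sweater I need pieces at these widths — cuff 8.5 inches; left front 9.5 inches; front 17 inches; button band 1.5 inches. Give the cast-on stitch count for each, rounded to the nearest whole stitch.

cuff 29; left front 33; front 58; button band 5.

Rate = 12/3.5 = 3.429 sts per in.
cuff: 8.5 × 3.429 = 29.14 → 29.
left front: 9.5 × 3.429 = 32.57 → 33.
front: 17 × 3.429 = 58.29 → 58.
button band: 1.5 × 3.429 = 5.14 → 5.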